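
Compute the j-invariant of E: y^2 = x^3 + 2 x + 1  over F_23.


Delta = -16(4 a^3 + 27 b^2) mod 23 = 22
-1728 * (4 a)^3 = -1728 * (4*2)^3 mod 23 = 5
j = 5 * 22^(-1) mod 23 = 18

j = 18 (mod 23)


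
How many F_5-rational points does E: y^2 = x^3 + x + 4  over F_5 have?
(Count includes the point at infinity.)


For each x in F_5, count y with y^2 = x^3 + 1 x + 4 mod 5:
  x = 0: RHS = 4, y in [2, 3]  -> 2 point(s)
  x = 1: RHS = 1, y in [1, 4]  -> 2 point(s)
  x = 2: RHS = 4, y in [2, 3]  -> 2 point(s)
  x = 3: RHS = 4, y in [2, 3]  -> 2 point(s)
Affine points: 8. Add the point at infinity: total = 9.

#E(F_5) = 9


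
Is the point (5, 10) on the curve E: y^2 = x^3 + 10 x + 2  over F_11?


Check whether y^2 = x^3 + 10 x + 2 (mod 11) for (x, y) = (5, 10).
LHS: y^2 = 10^2 mod 11 = 1
RHS: x^3 + 10 x + 2 = 5^3 + 10*5 + 2 mod 11 = 1
LHS = RHS

Yes, on the curve


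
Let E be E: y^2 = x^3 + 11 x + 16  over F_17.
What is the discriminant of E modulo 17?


4 a^3 + 27 b^2 = 4*11^3 + 27*16^2 = 5324 + 6912 = 12236
Delta = -16 * (12236) = -195776
Delta mod 17 = 13

Delta = 13 (mod 17)


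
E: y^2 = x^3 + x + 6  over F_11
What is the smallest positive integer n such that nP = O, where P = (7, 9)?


Compute successive multiples of P until we hit O:
  1P = (7, 9)
  2P = (2, 4)
  3P = (3, 6)
  4P = (5, 9)
  5P = (10, 2)
  6P = (8, 8)
  7P = (8, 3)
  8P = (10, 9)
  ... (continuing to 13P)
  13P = O

ord(P) = 13


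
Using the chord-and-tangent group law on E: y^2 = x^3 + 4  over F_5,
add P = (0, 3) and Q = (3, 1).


P != Q, so use the chord formula.
s = (y2 - y1) / (x2 - x1) = (3) / (3) mod 5 = 1
x3 = s^2 - x1 - x2 mod 5 = 1^2 - 0 - 3 = 3
y3 = s (x1 - x3) - y1 mod 5 = 1 * (0 - 3) - 3 = 4

P + Q = (3, 4)


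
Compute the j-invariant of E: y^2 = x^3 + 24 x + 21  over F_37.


Delta = -16(4 a^3 + 27 b^2) mod 37 = 9
-1728 * (4 a)^3 = -1728 * (4*24)^3 mod 37 = 23
j = 23 * 9^(-1) mod 37 = 19

j = 19 (mod 37)


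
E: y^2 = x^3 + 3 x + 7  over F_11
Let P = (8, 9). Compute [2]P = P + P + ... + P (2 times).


k = 2 = 10_2 (binary, LSB first: 01)
Double-and-add from P = (8, 9):
  bit 0 = 0: acc unchanged = O
  bit 1 = 1: acc = O + (10, 6) = (10, 6)

2P = (10, 6)


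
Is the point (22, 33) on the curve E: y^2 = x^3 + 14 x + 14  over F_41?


Check whether y^2 = x^3 + 14 x + 14 (mod 41) for (x, y) = (22, 33).
LHS: y^2 = 33^2 mod 41 = 23
RHS: x^3 + 14 x + 14 = 22^3 + 14*22 + 14 mod 41 = 23
LHS = RHS

Yes, on the curve


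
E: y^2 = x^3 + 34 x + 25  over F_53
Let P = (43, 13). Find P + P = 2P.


Doubling: s = (3 x1^2 + a) / (2 y1)
s = (3*43^2 + 34) / (2*13) mod 53 = 21
x3 = s^2 - 2 x1 mod 53 = 21^2 - 2*43 = 37
y3 = s (x1 - x3) - y1 mod 53 = 21 * (43 - 37) - 13 = 7

2P = (37, 7)


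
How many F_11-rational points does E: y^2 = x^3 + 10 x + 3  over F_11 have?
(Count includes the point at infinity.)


For each x in F_11, count y with y^2 = x^3 + 10 x + 3 mod 11:
  x = 0: RHS = 3, y in [5, 6]  -> 2 point(s)
  x = 1: RHS = 3, y in [5, 6]  -> 2 point(s)
  x = 2: RHS = 9, y in [3, 8]  -> 2 point(s)
  x = 3: RHS = 5, y in [4, 7]  -> 2 point(s)
  x = 6: RHS = 4, y in [2, 9]  -> 2 point(s)
  x = 7: RHS = 9, y in [3, 8]  -> 2 point(s)
  x = 8: RHS = 1, y in [1, 10]  -> 2 point(s)
  x = 10: RHS = 3, y in [5, 6]  -> 2 point(s)
Affine points: 16. Add the point at infinity: total = 17.

#E(F_11) = 17


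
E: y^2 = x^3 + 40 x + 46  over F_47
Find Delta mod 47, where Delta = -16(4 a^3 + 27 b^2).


4 a^3 + 27 b^2 = 4*40^3 + 27*46^2 = 256000 + 57132 = 313132
Delta = -16 * (313132) = -5010112
Delta mod 47 = 41

Delta = 41 (mod 47)


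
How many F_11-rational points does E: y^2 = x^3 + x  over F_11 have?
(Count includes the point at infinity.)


For each x in F_11, count y with y^2 = x^3 + 1 x + 0 mod 11:
  x = 0: RHS = 0, y in [0]  -> 1 point(s)
  x = 5: RHS = 9, y in [3, 8]  -> 2 point(s)
  x = 7: RHS = 9, y in [3, 8]  -> 2 point(s)
  x = 8: RHS = 3, y in [5, 6]  -> 2 point(s)
  x = 9: RHS = 1, y in [1, 10]  -> 2 point(s)
  x = 10: RHS = 9, y in [3, 8]  -> 2 point(s)
Affine points: 11. Add the point at infinity: total = 12.

#E(F_11) = 12


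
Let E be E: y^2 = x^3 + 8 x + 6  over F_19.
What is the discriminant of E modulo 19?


4 a^3 + 27 b^2 = 4*8^3 + 27*6^2 = 2048 + 972 = 3020
Delta = -16 * (3020) = -48320
Delta mod 19 = 16

Delta = 16 (mod 19)


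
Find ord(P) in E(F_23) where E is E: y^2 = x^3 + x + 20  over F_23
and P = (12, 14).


Compute successive multiples of P until we hit O:
  1P = (12, 14)
  2P = (7, 5)
  3P = (10, 8)
  4P = (10, 15)
  5P = (7, 18)
  6P = (12, 9)
  7P = O

ord(P) = 7


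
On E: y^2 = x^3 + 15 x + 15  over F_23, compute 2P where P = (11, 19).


Doubling: s = (3 x1^2 + a) / (2 y1)
s = (3*11^2 + 15) / (2*19) mod 23 = 16
x3 = s^2 - 2 x1 mod 23 = 16^2 - 2*11 = 4
y3 = s (x1 - x3) - y1 mod 23 = 16 * (11 - 4) - 19 = 1

2P = (4, 1)


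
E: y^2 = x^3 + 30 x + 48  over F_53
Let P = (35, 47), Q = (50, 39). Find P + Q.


P != Q, so use the chord formula.
s = (y2 - y1) / (x2 - x1) = (45) / (15) mod 53 = 3
x3 = s^2 - x1 - x2 mod 53 = 3^2 - 35 - 50 = 30
y3 = s (x1 - x3) - y1 mod 53 = 3 * (35 - 30) - 47 = 21

P + Q = (30, 21)


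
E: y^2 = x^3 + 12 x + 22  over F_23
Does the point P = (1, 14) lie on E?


Check whether y^2 = x^3 + 12 x + 22 (mod 23) for (x, y) = (1, 14).
LHS: y^2 = 14^2 mod 23 = 12
RHS: x^3 + 12 x + 22 = 1^3 + 12*1 + 22 mod 23 = 12
LHS = RHS

Yes, on the curve


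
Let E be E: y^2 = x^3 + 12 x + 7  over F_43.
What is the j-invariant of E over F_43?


Delta = -16(4 a^3 + 27 b^2) mod 43 = 35
-1728 * (4 a)^3 = -1728 * (4*12)^3 mod 43 = 32
j = 32 * 35^(-1) mod 43 = 39

j = 39 (mod 43)


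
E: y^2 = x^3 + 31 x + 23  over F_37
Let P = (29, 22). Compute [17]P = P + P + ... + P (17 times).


k = 17 = 10001_2 (binary, LSB first: 10001)
Double-and-add from P = (29, 22):
  bit 0 = 1: acc = O + (29, 22) = (29, 22)
  bit 1 = 0: acc unchanged = (29, 22)
  bit 2 = 0: acc unchanged = (29, 22)
  bit 3 = 0: acc unchanged = (29, 22)
  bit 4 = 1: acc = (29, 22) + (35, 8) = (36, 19)

17P = (36, 19)


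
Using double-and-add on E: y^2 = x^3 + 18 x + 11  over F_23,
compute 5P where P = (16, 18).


k = 5 = 101_2 (binary, LSB first: 101)
Double-and-add from P = (16, 18):
  bit 0 = 1: acc = O + (16, 18) = (16, 18)
  bit 1 = 0: acc unchanged = (16, 18)
  bit 2 = 1: acc = (16, 18) + (16, 18) = (16, 5)

5P = (16, 5)


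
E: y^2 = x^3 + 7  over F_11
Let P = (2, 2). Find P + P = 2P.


Doubling: s = (3 x1^2 + a) / (2 y1)
s = (3*2^2 + 0) / (2*2) mod 11 = 3
x3 = s^2 - 2 x1 mod 11 = 3^2 - 2*2 = 5
y3 = s (x1 - x3) - y1 mod 11 = 3 * (2 - 5) - 2 = 0

2P = (5, 0)


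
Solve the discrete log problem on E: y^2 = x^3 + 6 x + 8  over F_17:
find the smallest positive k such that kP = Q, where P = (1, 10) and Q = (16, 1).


Enumerate multiples of P until we hit Q = (16, 1):
  1P = (1, 10)
  2P = (7, 6)
  3P = (0, 12)
  4P = (3, 11)
  5P = (9, 3)
  6P = (16, 1)
Match found at i = 6.

k = 6


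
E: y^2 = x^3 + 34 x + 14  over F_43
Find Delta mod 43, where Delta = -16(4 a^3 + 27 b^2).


4 a^3 + 27 b^2 = 4*34^3 + 27*14^2 = 157216 + 5292 = 162508
Delta = -16 * (162508) = -2600128
Delta mod 43 = 39

Delta = 39 (mod 43)


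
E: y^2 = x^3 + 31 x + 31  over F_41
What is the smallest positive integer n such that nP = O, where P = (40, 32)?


Compute successive multiples of P until we hit O:
  1P = (40, 32)
  2P = (0, 20)
  3P = (22, 39)
  4P = (18, 5)
  5P = (20, 0)
  6P = (18, 36)
  7P = (22, 2)
  8P = (0, 21)
  ... (continuing to 10P)
  10P = O

ord(P) = 10


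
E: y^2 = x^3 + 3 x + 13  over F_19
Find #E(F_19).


For each x in F_19, count y with y^2 = x^3 + 3 x + 13 mod 19:
  x = 1: RHS = 17, y in [6, 13]  -> 2 point(s)
  x = 3: RHS = 11, y in [7, 12]  -> 2 point(s)
  x = 5: RHS = 1, y in [1, 18]  -> 2 point(s)
  x = 6: RHS = 0, y in [0]  -> 1 point(s)
  x = 7: RHS = 16, y in [4, 15]  -> 2 point(s)
  x = 8: RHS = 17, y in [6, 13]  -> 2 point(s)
  x = 9: RHS = 9, y in [3, 16]  -> 2 point(s)
  x = 10: RHS = 17, y in [6, 13]  -> 2 point(s)
  x = 11: RHS = 9, y in [3, 16]  -> 2 point(s)
  x = 13: RHS = 7, y in [8, 11]  -> 2 point(s)
  x = 14: RHS = 6, y in [5, 14]  -> 2 point(s)
  x = 18: RHS = 9, y in [3, 16]  -> 2 point(s)
Affine points: 23. Add the point at infinity: total = 24.

#E(F_19) = 24


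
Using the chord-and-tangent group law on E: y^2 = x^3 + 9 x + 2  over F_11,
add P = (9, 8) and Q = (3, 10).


P != Q, so use the chord formula.
s = (y2 - y1) / (x2 - x1) = (2) / (5) mod 11 = 7
x3 = s^2 - x1 - x2 mod 11 = 7^2 - 9 - 3 = 4
y3 = s (x1 - x3) - y1 mod 11 = 7 * (9 - 4) - 8 = 5

P + Q = (4, 5)


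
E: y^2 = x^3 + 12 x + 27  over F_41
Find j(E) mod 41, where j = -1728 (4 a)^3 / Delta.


Delta = -16(4 a^3 + 27 b^2) mod 41 = 19
-1728 * (4 a)^3 = -1728 * (4*12)^3 mod 41 = 33
j = 33 * 19^(-1) mod 41 = 19

j = 19 (mod 41)


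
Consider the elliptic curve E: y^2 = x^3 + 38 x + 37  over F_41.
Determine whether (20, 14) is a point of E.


Check whether y^2 = x^3 + 38 x + 37 (mod 41) for (x, y) = (20, 14).
LHS: y^2 = 14^2 mod 41 = 32
RHS: x^3 + 38 x + 37 = 20^3 + 38*20 + 37 mod 41 = 23
LHS != RHS

No, not on the curve


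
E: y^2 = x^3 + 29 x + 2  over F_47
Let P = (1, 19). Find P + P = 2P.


Doubling: s = (3 x1^2 + a) / (2 y1)
s = (3*1^2 + 29) / (2*19) mod 47 = 33
x3 = s^2 - 2 x1 mod 47 = 33^2 - 2*1 = 6
y3 = s (x1 - x3) - y1 mod 47 = 33 * (1 - 6) - 19 = 4

2P = (6, 4)


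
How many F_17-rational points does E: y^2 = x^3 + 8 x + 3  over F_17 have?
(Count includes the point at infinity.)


For each x in F_17, count y with y^2 = x^3 + 8 x + 3 mod 17:
  x = 5: RHS = 15, y in [7, 10]  -> 2 point(s)
  x = 8: RHS = 1, y in [1, 16]  -> 2 point(s)
  x = 12: RHS = 8, y in [5, 12]  -> 2 point(s)
  x = 13: RHS = 9, y in [3, 14]  -> 2 point(s)
  x = 15: RHS = 13, y in [8, 9]  -> 2 point(s)
Affine points: 10. Add the point at infinity: total = 11.

#E(F_17) = 11


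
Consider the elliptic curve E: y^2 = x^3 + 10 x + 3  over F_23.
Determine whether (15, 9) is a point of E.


Check whether y^2 = x^3 + 10 x + 3 (mod 23) for (x, y) = (15, 9).
LHS: y^2 = 9^2 mod 23 = 12
RHS: x^3 + 10 x + 3 = 15^3 + 10*15 + 3 mod 23 = 9
LHS != RHS

No, not on the curve


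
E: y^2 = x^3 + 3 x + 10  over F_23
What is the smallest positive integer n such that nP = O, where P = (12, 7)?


Compute successive multiples of P until we hit O:
  1P = (12, 7)
  2P = (7, 12)
  3P = (5, 9)
  4P = (15, 7)
  5P = (19, 16)
  6P = (19, 7)
  7P = (15, 16)
  8P = (5, 14)
  ... (continuing to 11P)
  11P = O

ord(P) = 11


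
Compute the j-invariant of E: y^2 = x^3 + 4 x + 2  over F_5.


Delta = -16(4 a^3 + 27 b^2) mod 5 = 1
-1728 * (4 a)^3 = -1728 * (4*4)^3 mod 5 = 2
j = 2 * 1^(-1) mod 5 = 2

j = 2 (mod 5)


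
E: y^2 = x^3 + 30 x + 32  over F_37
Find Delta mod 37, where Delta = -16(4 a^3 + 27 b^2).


4 a^3 + 27 b^2 = 4*30^3 + 27*32^2 = 108000 + 27648 = 135648
Delta = -16 * (135648) = -2170368
Delta mod 37 = 15

Delta = 15 (mod 37)


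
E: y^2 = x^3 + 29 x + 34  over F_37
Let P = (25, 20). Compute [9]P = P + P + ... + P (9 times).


k = 9 = 1001_2 (binary, LSB first: 1001)
Double-and-add from P = (25, 20):
  bit 0 = 1: acc = O + (25, 20) = (25, 20)
  bit 1 = 0: acc unchanged = (25, 20)
  bit 2 = 0: acc unchanged = (25, 20)
  bit 3 = 1: acc = (25, 20) + (7, 5) = (17, 36)

9P = (17, 36)


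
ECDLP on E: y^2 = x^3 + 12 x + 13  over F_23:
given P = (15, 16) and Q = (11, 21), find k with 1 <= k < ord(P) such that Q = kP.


Enumerate multiples of P until we hit Q = (11, 21):
  1P = (15, 16)
  2P = (11, 21)
Match found at i = 2.

k = 2


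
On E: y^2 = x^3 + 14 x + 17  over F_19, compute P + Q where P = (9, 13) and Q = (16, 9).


P != Q, so use the chord formula.
s = (y2 - y1) / (x2 - x1) = (15) / (7) mod 19 = 13
x3 = s^2 - x1 - x2 mod 19 = 13^2 - 9 - 16 = 11
y3 = s (x1 - x3) - y1 mod 19 = 13 * (9 - 11) - 13 = 18

P + Q = (11, 18)


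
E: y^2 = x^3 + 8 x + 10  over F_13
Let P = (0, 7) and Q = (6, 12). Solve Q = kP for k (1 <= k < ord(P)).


Enumerate multiples of P until we hit Q = (6, 12):
  1P = (0, 7)
  2P = (12, 1)
  3P = (11, 5)
  4P = (3, 3)
  5P = (6, 1)
  6P = (8, 1)
  7P = (8, 12)
  8P = (6, 12)
Match found at i = 8.

k = 8


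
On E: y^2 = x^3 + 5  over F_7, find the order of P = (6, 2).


Compute successive multiples of P until we hit O:
  1P = (6, 2)
  2P = (3, 2)
  3P = (5, 5)
  4P = (5, 2)
  5P = (3, 5)
  6P = (6, 5)
  7P = O

ord(P) = 7


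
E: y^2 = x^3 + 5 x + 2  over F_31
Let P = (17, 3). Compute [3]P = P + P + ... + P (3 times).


k = 3 = 11_2 (binary, LSB first: 11)
Double-and-add from P = (17, 3):
  bit 0 = 1: acc = O + (17, 3) = (17, 3)
  bit 1 = 1: acc = (17, 3) + (25, 2) = (5, 11)

3P = (5, 11)


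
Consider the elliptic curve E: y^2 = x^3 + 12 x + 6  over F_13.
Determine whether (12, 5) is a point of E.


Check whether y^2 = x^3 + 12 x + 6 (mod 13) for (x, y) = (12, 5).
LHS: y^2 = 5^2 mod 13 = 12
RHS: x^3 + 12 x + 6 = 12^3 + 12*12 + 6 mod 13 = 6
LHS != RHS

No, not on the curve


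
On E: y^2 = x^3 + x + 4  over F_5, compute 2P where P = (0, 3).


Doubling: s = (3 x1^2 + a) / (2 y1)
s = (3*0^2 + 1) / (2*3) mod 5 = 1
x3 = s^2 - 2 x1 mod 5 = 1^2 - 2*0 = 1
y3 = s (x1 - x3) - y1 mod 5 = 1 * (0 - 1) - 3 = 1

2P = (1, 1)


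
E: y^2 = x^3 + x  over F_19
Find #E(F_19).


For each x in F_19, count y with y^2 = x^3 + 1 x + 0 mod 19:
  x = 0: RHS = 0, y in [0]  -> 1 point(s)
  x = 3: RHS = 11, y in [7, 12]  -> 2 point(s)
  x = 4: RHS = 11, y in [7, 12]  -> 2 point(s)
  x = 5: RHS = 16, y in [4, 15]  -> 2 point(s)
  x = 8: RHS = 7, y in [8, 11]  -> 2 point(s)
  x = 9: RHS = 16, y in [4, 15]  -> 2 point(s)
  x = 12: RHS = 11, y in [7, 12]  -> 2 point(s)
  x = 13: RHS = 6, y in [5, 14]  -> 2 point(s)
  x = 17: RHS = 9, y in [3, 16]  -> 2 point(s)
  x = 18: RHS = 17, y in [6, 13]  -> 2 point(s)
Affine points: 19. Add the point at infinity: total = 20.

#E(F_19) = 20


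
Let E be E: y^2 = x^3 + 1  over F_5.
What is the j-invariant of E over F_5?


Delta = -16(4 a^3 + 27 b^2) mod 5 = 3
-1728 * (4 a)^3 = -1728 * (4*0)^3 mod 5 = 0
j = 0 * 3^(-1) mod 5 = 0

j = 0 (mod 5)


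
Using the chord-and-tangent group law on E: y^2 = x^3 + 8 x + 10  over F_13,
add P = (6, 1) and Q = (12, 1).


P != Q, so use the chord formula.
s = (y2 - y1) / (x2 - x1) = (0) / (6) mod 13 = 0
x3 = s^2 - x1 - x2 mod 13 = 0^2 - 6 - 12 = 8
y3 = s (x1 - x3) - y1 mod 13 = 0 * (6 - 8) - 1 = 12

P + Q = (8, 12)


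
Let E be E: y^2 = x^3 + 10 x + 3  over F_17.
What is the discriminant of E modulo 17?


4 a^3 + 27 b^2 = 4*10^3 + 27*3^2 = 4000 + 243 = 4243
Delta = -16 * (4243) = -67888
Delta mod 17 = 10

Delta = 10 (mod 17)


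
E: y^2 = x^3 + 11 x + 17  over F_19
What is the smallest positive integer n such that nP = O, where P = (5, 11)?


Compute successive multiples of P until we hit O:
  1P = (5, 11)
  2P = (18, 9)
  3P = (13, 18)
  4P = (8, 3)
  5P = (11, 5)
  6P = (4, 7)
  7P = (7, 0)
  8P = (4, 12)
  ... (continuing to 14P)
  14P = O

ord(P) = 14


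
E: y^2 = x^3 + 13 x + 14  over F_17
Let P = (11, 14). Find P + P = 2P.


Doubling: s = (3 x1^2 + a) / (2 y1)
s = (3*11^2 + 13) / (2*14) mod 17 = 11
x3 = s^2 - 2 x1 mod 17 = 11^2 - 2*11 = 14
y3 = s (x1 - x3) - y1 mod 17 = 11 * (11 - 14) - 14 = 4

2P = (14, 4)


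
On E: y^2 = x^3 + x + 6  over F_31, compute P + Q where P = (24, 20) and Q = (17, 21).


P != Q, so use the chord formula.
s = (y2 - y1) / (x2 - x1) = (1) / (24) mod 31 = 22
x3 = s^2 - x1 - x2 mod 31 = 22^2 - 24 - 17 = 9
y3 = s (x1 - x3) - y1 mod 31 = 22 * (24 - 9) - 20 = 0

P + Q = (9, 0)


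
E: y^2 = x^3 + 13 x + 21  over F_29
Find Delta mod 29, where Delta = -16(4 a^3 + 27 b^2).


4 a^3 + 27 b^2 = 4*13^3 + 27*21^2 = 8788 + 11907 = 20695
Delta = -16 * (20695) = -331120
Delta mod 29 = 2

Delta = 2 (mod 29)


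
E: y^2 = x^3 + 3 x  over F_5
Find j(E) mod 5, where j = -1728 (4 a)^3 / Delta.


Delta = -16(4 a^3 + 27 b^2) mod 5 = 2
-1728 * (4 a)^3 = -1728 * (4*3)^3 mod 5 = 1
j = 1 * 2^(-1) mod 5 = 3

j = 3 (mod 5)


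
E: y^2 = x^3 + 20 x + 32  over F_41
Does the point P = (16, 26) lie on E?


Check whether y^2 = x^3 + 20 x + 32 (mod 41) for (x, y) = (16, 26).
LHS: y^2 = 26^2 mod 41 = 20
RHS: x^3 + 20 x + 32 = 16^3 + 20*16 + 32 mod 41 = 20
LHS = RHS

Yes, on the curve


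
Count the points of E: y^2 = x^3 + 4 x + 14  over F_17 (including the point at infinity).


For each x in F_17, count y with y^2 = x^3 + 4 x + 14 mod 17:
  x = 1: RHS = 2, y in [6, 11]  -> 2 point(s)
  x = 2: RHS = 13, y in [8, 9]  -> 2 point(s)
  x = 3: RHS = 2, y in [6, 11]  -> 2 point(s)
  x = 4: RHS = 9, y in [3, 14]  -> 2 point(s)
  x = 6: RHS = 16, y in [4, 13]  -> 2 point(s)
  x = 10: RHS = 0, y in [0]  -> 1 point(s)
  x = 13: RHS = 2, y in [6, 11]  -> 2 point(s)
  x = 14: RHS = 9, y in [3, 14]  -> 2 point(s)
  x = 15: RHS = 15, y in [7, 10]  -> 2 point(s)
  x = 16: RHS = 9, y in [3, 14]  -> 2 point(s)
Affine points: 19. Add the point at infinity: total = 20.

#E(F_17) = 20


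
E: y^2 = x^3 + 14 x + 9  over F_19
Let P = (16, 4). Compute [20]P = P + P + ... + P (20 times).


k = 20 = 10100_2 (binary, LSB first: 00101)
Double-and-add from P = (16, 4):
  bit 0 = 0: acc unchanged = O
  bit 1 = 0: acc unchanged = O
  bit 2 = 1: acc = O + (6, 10) = (6, 10)
  bit 3 = 0: acc unchanged = (6, 10)
  bit 4 = 1: acc = (6, 10) + (17, 12) = (2, 8)

20P = (2, 8)


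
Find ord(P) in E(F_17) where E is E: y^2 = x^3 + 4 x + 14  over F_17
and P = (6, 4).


Compute successive multiples of P until we hit O:
  1P = (6, 4)
  2P = (14, 3)
  3P = (1, 6)
  4P = (2, 8)
  5P = (10, 0)
  6P = (2, 9)
  7P = (1, 11)
  8P = (14, 14)
  ... (continuing to 10P)
  10P = O

ord(P) = 10


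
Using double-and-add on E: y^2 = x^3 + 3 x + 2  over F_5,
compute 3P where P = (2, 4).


k = 3 = 11_2 (binary, LSB first: 11)
Double-and-add from P = (2, 4):
  bit 0 = 1: acc = O + (2, 4) = (2, 4)
  bit 1 = 1: acc = (2, 4) + (1, 1) = (1, 4)

3P = (1, 4)


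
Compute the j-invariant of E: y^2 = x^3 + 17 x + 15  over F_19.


Delta = -16(4 a^3 + 27 b^2) mod 19 = 3
-1728 * (4 a)^3 = -1728 * (4*17)^3 mod 19 = 1
j = 1 * 3^(-1) mod 19 = 13

j = 13 (mod 19)


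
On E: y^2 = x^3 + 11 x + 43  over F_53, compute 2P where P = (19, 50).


Doubling: s = (3 x1^2 + a) / (2 y1)
s = (3*19^2 + 11) / (2*50) mod 53 = 12
x3 = s^2 - 2 x1 mod 53 = 12^2 - 2*19 = 0
y3 = s (x1 - x3) - y1 mod 53 = 12 * (19 - 0) - 50 = 19

2P = (0, 19)


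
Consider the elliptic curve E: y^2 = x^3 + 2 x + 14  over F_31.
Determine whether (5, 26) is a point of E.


Check whether y^2 = x^3 + 2 x + 14 (mod 31) for (x, y) = (5, 26).
LHS: y^2 = 26^2 mod 31 = 25
RHS: x^3 + 2 x + 14 = 5^3 + 2*5 + 14 mod 31 = 25
LHS = RHS

Yes, on the curve


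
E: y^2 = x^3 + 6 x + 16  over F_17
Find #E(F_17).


For each x in F_17, count y with y^2 = x^3 + 6 x + 16 mod 17:
  x = 0: RHS = 16, y in [4, 13]  -> 2 point(s)
  x = 2: RHS = 2, y in [6, 11]  -> 2 point(s)
  x = 4: RHS = 2, y in [6, 11]  -> 2 point(s)
  x = 5: RHS = 1, y in [1, 16]  -> 2 point(s)
  x = 6: RHS = 13, y in [8, 9]  -> 2 point(s)
  x = 8: RHS = 15, y in [7, 10]  -> 2 point(s)
  x = 9: RHS = 0, y in [0]  -> 1 point(s)
  x = 11: RHS = 2, y in [6, 11]  -> 2 point(s)
  x = 13: RHS = 13, y in [8, 9]  -> 2 point(s)
  x = 15: RHS = 13, y in [8, 9]  -> 2 point(s)
  x = 16: RHS = 9, y in [3, 14]  -> 2 point(s)
Affine points: 21. Add the point at infinity: total = 22.

#E(F_17) = 22


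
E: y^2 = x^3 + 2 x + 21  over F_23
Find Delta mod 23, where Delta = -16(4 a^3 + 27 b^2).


4 a^3 + 27 b^2 = 4*2^3 + 27*21^2 = 32 + 11907 = 11939
Delta = -16 * (11939) = -191024
Delta mod 23 = 14

Delta = 14 (mod 23)


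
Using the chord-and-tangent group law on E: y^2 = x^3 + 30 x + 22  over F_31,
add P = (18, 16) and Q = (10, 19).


P != Q, so use the chord formula.
s = (y2 - y1) / (x2 - x1) = (3) / (23) mod 31 = 19
x3 = s^2 - x1 - x2 mod 31 = 19^2 - 18 - 10 = 23
y3 = s (x1 - x3) - y1 mod 31 = 19 * (18 - 23) - 16 = 13

P + Q = (23, 13)


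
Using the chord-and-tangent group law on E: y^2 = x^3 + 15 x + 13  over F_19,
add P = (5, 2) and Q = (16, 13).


P != Q, so use the chord formula.
s = (y2 - y1) / (x2 - x1) = (11) / (11) mod 19 = 1
x3 = s^2 - x1 - x2 mod 19 = 1^2 - 5 - 16 = 18
y3 = s (x1 - x3) - y1 mod 19 = 1 * (5 - 18) - 2 = 4

P + Q = (18, 4)


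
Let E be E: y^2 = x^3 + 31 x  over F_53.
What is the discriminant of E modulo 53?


4 a^3 + 27 b^2 = 4*31^3 + 27*0^2 = 119164 + 0 = 119164
Delta = -16 * (119164) = -1906624
Delta mod 53 = 51

Delta = 51 (mod 53)


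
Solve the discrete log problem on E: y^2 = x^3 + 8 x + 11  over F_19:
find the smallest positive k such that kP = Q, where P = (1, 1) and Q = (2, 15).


Enumerate multiples of P until we hit Q = (2, 15):
  1P = (1, 1)
  2P = (14, 13)
  3P = (8, 13)
  4P = (11, 9)
  5P = (16, 6)
  6P = (0, 12)
  7P = (6, 16)
  8P = (2, 15)
Match found at i = 8.

k = 8


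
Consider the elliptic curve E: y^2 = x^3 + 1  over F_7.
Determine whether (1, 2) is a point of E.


Check whether y^2 = x^3 + 0 x + 1 (mod 7) for (x, y) = (1, 2).
LHS: y^2 = 2^2 mod 7 = 4
RHS: x^3 + 0 x + 1 = 1^3 + 0*1 + 1 mod 7 = 2
LHS != RHS

No, not on the curve


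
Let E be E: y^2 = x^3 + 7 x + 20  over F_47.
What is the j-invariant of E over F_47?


Delta = -16(4 a^3 + 27 b^2) mod 47 = 16
-1728 * (4 a)^3 = -1728 * (4*7)^3 mod 47 = 33
j = 33 * 16^(-1) mod 47 = 5

j = 5 (mod 47)


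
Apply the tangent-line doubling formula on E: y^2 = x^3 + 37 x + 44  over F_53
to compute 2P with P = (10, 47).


Doubling: s = (3 x1^2 + a) / (2 y1)
s = (3*10^2 + 37) / (2*47) mod 53 = 47
x3 = s^2 - 2 x1 mod 53 = 47^2 - 2*10 = 16
y3 = s (x1 - x3) - y1 mod 53 = 47 * (10 - 16) - 47 = 42

2P = (16, 42)


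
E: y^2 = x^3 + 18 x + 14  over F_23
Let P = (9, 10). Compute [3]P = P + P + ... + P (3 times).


k = 3 = 11_2 (binary, LSB first: 11)
Double-and-add from P = (9, 10):
  bit 0 = 1: acc = O + (9, 10) = (9, 10)
  bit 1 = 1: acc = (9, 10) + (7, 0) = (9, 13)

3P = (9, 13)


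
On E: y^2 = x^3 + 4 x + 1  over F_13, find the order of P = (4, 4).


Compute successive multiples of P until we hit O:
  1P = (4, 4)
  2P = (5, 9)
  3P = (3, 1)
  4P = (2, 2)
  5P = (8, 5)
  6P = (10, 1)
  7P = (9, 5)
  8P = (12, 10)
  ... (continuing to 19P)
  19P = O

ord(P) = 19


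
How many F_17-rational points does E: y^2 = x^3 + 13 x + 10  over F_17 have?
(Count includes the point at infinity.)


For each x in F_17, count y with y^2 = x^3 + 13 x + 10 mod 17:
  x = 3: RHS = 8, y in [5, 12]  -> 2 point(s)
  x = 5: RHS = 13, y in [8, 9]  -> 2 point(s)
  x = 6: RHS = 15, y in [7, 10]  -> 2 point(s)
  x = 7: RHS = 2, y in [6, 11]  -> 2 point(s)
  x = 10: RHS = 1, y in [1, 16]  -> 2 point(s)
  x = 13: RHS = 13, y in [8, 9]  -> 2 point(s)
  x = 16: RHS = 13, y in [8, 9]  -> 2 point(s)
Affine points: 14. Add the point at infinity: total = 15.

#E(F_17) = 15


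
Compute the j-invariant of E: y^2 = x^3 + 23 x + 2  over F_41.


Delta = -16(4 a^3 + 27 b^2) mod 41 = 19
-1728 * (4 a)^3 = -1728 * (4*23)^3 mod 41 = 27
j = 27 * 19^(-1) mod 41 = 23

j = 23 (mod 41)


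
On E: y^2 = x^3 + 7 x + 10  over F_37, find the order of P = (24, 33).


Compute successive multiples of P until we hit O:
  1P = (24, 33)
  2P = (17, 26)
  3P = (34, 31)
  4P = (19, 3)
  5P = (30, 5)
  6P = (13, 2)
  7P = (11, 7)
  8P = (6, 3)
  ... (continuing to 46P)
  46P = O

ord(P) = 46


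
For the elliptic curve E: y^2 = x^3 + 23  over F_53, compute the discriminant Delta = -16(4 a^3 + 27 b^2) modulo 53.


4 a^3 + 27 b^2 = 4*0^3 + 27*23^2 = 0 + 14283 = 14283
Delta = -16 * (14283) = -228528
Delta mod 53 = 8

Delta = 8 (mod 53)


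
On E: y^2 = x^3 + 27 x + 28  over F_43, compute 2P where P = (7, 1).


Doubling: s = (3 x1^2 + a) / (2 y1)
s = (3*7^2 + 27) / (2*1) mod 43 = 1
x3 = s^2 - 2 x1 mod 43 = 1^2 - 2*7 = 30
y3 = s (x1 - x3) - y1 mod 43 = 1 * (7 - 30) - 1 = 19

2P = (30, 19)


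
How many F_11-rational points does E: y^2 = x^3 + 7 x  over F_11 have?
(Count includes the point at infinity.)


For each x in F_11, count y with y^2 = x^3 + 7 x + 0 mod 11:
  x = 0: RHS = 0, y in [0]  -> 1 point(s)
  x = 2: RHS = 0, y in [0]  -> 1 point(s)
  x = 3: RHS = 4, y in [2, 9]  -> 2 point(s)
  x = 4: RHS = 4, y in [2, 9]  -> 2 point(s)
  x = 6: RHS = 5, y in [4, 7]  -> 2 point(s)
  x = 9: RHS = 0, y in [0]  -> 1 point(s)
  x = 10: RHS = 3, y in [5, 6]  -> 2 point(s)
Affine points: 11. Add the point at infinity: total = 12.

#E(F_11) = 12


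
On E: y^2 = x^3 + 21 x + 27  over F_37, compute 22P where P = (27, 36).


k = 22 = 10110_2 (binary, LSB first: 01101)
Double-and-add from P = (27, 36):
  bit 0 = 0: acc unchanged = O
  bit 1 = 1: acc = O + (19, 12) = (19, 12)
  bit 2 = 1: acc = (19, 12) + (6, 31) = (1, 30)
  bit 3 = 0: acc unchanged = (1, 30)
  bit 4 = 1: acc = (1, 30) + (12, 3) = (34, 14)

22P = (34, 14)


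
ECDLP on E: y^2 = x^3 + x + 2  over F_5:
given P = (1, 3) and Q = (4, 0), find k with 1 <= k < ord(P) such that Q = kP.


Enumerate multiples of P until we hit Q = (4, 0):
  1P = (1, 3)
  2P = (4, 0)
Match found at i = 2.

k = 2


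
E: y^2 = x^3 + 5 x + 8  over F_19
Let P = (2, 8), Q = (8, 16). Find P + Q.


P != Q, so use the chord formula.
s = (y2 - y1) / (x2 - x1) = (8) / (6) mod 19 = 14
x3 = s^2 - x1 - x2 mod 19 = 14^2 - 2 - 8 = 15
y3 = s (x1 - x3) - y1 mod 19 = 14 * (2 - 15) - 8 = 0

P + Q = (15, 0)


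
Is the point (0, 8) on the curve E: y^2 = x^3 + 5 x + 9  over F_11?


Check whether y^2 = x^3 + 5 x + 9 (mod 11) for (x, y) = (0, 8).
LHS: y^2 = 8^2 mod 11 = 9
RHS: x^3 + 5 x + 9 = 0^3 + 5*0 + 9 mod 11 = 9
LHS = RHS

Yes, on the curve


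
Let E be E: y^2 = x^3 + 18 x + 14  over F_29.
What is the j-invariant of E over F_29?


Delta = -16(4 a^3 + 27 b^2) mod 29 = 19
-1728 * (4 a)^3 = -1728 * (4*18)^3 mod 29 = 13
j = 13 * 19^(-1) mod 29 = 19

j = 19 (mod 29)


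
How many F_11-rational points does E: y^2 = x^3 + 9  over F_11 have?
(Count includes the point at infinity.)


For each x in F_11, count y with y^2 = x^3 + 0 x + 9 mod 11:
  x = 0: RHS = 9, y in [3, 8]  -> 2 point(s)
  x = 3: RHS = 3, y in [5, 6]  -> 2 point(s)
  x = 6: RHS = 5, y in [4, 7]  -> 2 point(s)
  x = 7: RHS = 0, y in [0]  -> 1 point(s)
  x = 8: RHS = 4, y in [2, 9]  -> 2 point(s)
  x = 9: RHS = 1, y in [1, 10]  -> 2 point(s)
Affine points: 11. Add the point at infinity: total = 12.

#E(F_11) = 12


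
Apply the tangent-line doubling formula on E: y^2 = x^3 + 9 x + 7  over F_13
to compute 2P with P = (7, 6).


Doubling: s = (3 x1^2 + a) / (2 y1)
s = (3*7^2 + 9) / (2*6) mod 13 = 0
x3 = s^2 - 2 x1 mod 13 = 0^2 - 2*7 = 12
y3 = s (x1 - x3) - y1 mod 13 = 0 * (7 - 12) - 6 = 7

2P = (12, 7)


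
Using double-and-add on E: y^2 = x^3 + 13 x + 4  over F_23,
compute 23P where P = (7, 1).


k = 23 = 10111_2 (binary, LSB first: 11101)
Double-and-add from P = (7, 1):
  bit 0 = 1: acc = O + (7, 1) = (7, 1)
  bit 1 = 1: acc = (7, 1) + (15, 3) = (14, 3)
  bit 2 = 1: acc = (14, 3) + (11, 11) = (0, 21)
  bit 3 = 0: acc unchanged = (0, 21)
  bit 4 = 1: acc = (0, 21) + (21, 4) = (11, 12)

23P = (11, 12)


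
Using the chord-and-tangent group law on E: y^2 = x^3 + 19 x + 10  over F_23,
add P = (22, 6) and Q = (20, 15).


P != Q, so use the chord formula.
s = (y2 - y1) / (x2 - x1) = (9) / (21) mod 23 = 7
x3 = s^2 - x1 - x2 mod 23 = 7^2 - 22 - 20 = 7
y3 = s (x1 - x3) - y1 mod 23 = 7 * (22 - 7) - 6 = 7

P + Q = (7, 7)


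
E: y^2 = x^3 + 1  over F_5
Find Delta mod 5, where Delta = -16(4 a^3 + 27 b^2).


4 a^3 + 27 b^2 = 4*0^3 + 27*1^2 = 0 + 27 = 27
Delta = -16 * (27) = -432
Delta mod 5 = 3

Delta = 3 (mod 5)


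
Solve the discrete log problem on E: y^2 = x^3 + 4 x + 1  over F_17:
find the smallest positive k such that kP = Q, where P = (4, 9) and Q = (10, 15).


Enumerate multiples of P until we hit Q = (10, 15):
  1P = (4, 9)
  2P = (10, 2)
  3P = (2, 0)
  4P = (10, 15)
Match found at i = 4.

k = 4


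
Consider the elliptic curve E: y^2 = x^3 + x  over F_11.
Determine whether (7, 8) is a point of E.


Check whether y^2 = x^3 + 1 x + 0 (mod 11) for (x, y) = (7, 8).
LHS: y^2 = 8^2 mod 11 = 9
RHS: x^3 + 1 x + 0 = 7^3 + 1*7 + 0 mod 11 = 9
LHS = RHS

Yes, on the curve


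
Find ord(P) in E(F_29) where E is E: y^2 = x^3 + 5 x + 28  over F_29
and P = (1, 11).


Compute successive multiples of P until we hit O:
  1P = (1, 11)
  2P = (7, 0)
  3P = (1, 18)
  4P = O

ord(P) = 4


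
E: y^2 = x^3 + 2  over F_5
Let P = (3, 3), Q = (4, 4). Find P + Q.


P != Q, so use the chord formula.
s = (y2 - y1) / (x2 - x1) = (1) / (1) mod 5 = 1
x3 = s^2 - x1 - x2 mod 5 = 1^2 - 3 - 4 = 4
y3 = s (x1 - x3) - y1 mod 5 = 1 * (3 - 4) - 3 = 1

P + Q = (4, 1)


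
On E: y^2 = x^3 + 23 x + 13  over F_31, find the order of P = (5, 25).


Compute successive multiples of P until we hit O:
  1P = (5, 25)
  2P = (30, 19)
  3P = (28, 14)
  4P = (12, 8)
  5P = (18, 11)
  6P = (22, 10)
  7P = (11, 4)
  8P = (4, 18)
  ... (continuing to 32P)
  32P = O

ord(P) = 32


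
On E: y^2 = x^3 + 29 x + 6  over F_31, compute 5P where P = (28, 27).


k = 5 = 101_2 (binary, LSB first: 101)
Double-and-add from P = (28, 27):
  bit 0 = 1: acc = O + (28, 27) = (28, 27)
  bit 1 = 0: acc unchanged = (28, 27)
  bit 2 = 1: acc = (28, 27) + (24, 24) = (28, 4)

5P = (28, 4)


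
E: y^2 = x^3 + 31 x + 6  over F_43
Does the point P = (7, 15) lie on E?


Check whether y^2 = x^3 + 31 x + 6 (mod 43) for (x, y) = (7, 15).
LHS: y^2 = 15^2 mod 43 = 10
RHS: x^3 + 31 x + 6 = 7^3 + 31*7 + 6 mod 43 = 7
LHS != RHS

No, not on the curve


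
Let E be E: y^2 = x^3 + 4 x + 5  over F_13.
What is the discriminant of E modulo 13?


4 a^3 + 27 b^2 = 4*4^3 + 27*5^2 = 256 + 675 = 931
Delta = -16 * (931) = -14896
Delta mod 13 = 2

Delta = 2 (mod 13)


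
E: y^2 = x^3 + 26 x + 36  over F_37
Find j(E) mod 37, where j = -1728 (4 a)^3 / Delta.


Delta = -16(4 a^3 + 27 b^2) mod 37 = 22
-1728 * (4 a)^3 = -1728 * (4*26)^3 mod 37 = 1
j = 1 * 22^(-1) mod 37 = 32

j = 32 (mod 37)


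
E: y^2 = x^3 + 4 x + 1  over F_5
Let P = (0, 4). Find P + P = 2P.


Doubling: s = (3 x1^2 + a) / (2 y1)
s = (3*0^2 + 4) / (2*4) mod 5 = 3
x3 = s^2 - 2 x1 mod 5 = 3^2 - 2*0 = 4
y3 = s (x1 - x3) - y1 mod 5 = 3 * (0 - 4) - 4 = 4

2P = (4, 4)


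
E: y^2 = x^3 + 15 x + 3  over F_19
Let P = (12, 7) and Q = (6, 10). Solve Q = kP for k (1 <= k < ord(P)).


Enumerate multiples of P until we hit Q = (6, 10):
  1P = (12, 7)
  2P = (18, 5)
  3P = (6, 10)
Match found at i = 3.

k = 3


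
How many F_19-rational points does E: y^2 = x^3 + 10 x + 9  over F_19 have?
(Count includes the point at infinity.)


For each x in F_19, count y with y^2 = x^3 + 10 x + 9 mod 19:
  x = 0: RHS = 9, y in [3, 16]  -> 2 point(s)
  x = 1: RHS = 1, y in [1, 18]  -> 2 point(s)
  x = 3: RHS = 9, y in [3, 16]  -> 2 point(s)
  x = 6: RHS = 0, y in [0]  -> 1 point(s)
  x = 7: RHS = 4, y in [2, 17]  -> 2 point(s)
  x = 9: RHS = 11, y in [7, 12]  -> 2 point(s)
  x = 10: RHS = 7, y in [8, 11]  -> 2 point(s)
  x = 11: RHS = 6, y in [5, 14]  -> 2 point(s)
  x = 14: RHS = 5, y in [9, 10]  -> 2 point(s)
  x = 15: RHS = 0, y in [0]  -> 1 point(s)
  x = 16: RHS = 9, y in [3, 16]  -> 2 point(s)
  x = 17: RHS = 0, y in [0]  -> 1 point(s)
  x = 18: RHS = 17, y in [6, 13]  -> 2 point(s)
Affine points: 23. Add the point at infinity: total = 24.

#E(F_19) = 24


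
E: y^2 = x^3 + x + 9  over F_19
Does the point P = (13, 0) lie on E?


Check whether y^2 = x^3 + 1 x + 9 (mod 19) for (x, y) = (13, 0).
LHS: y^2 = 0^2 mod 19 = 0
RHS: x^3 + 1 x + 9 = 13^3 + 1*13 + 9 mod 19 = 15
LHS != RHS

No, not on the curve


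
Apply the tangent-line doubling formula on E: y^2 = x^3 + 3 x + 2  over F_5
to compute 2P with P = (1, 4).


Doubling: s = (3 x1^2 + a) / (2 y1)
s = (3*1^2 + 3) / (2*4) mod 5 = 2
x3 = s^2 - 2 x1 mod 5 = 2^2 - 2*1 = 2
y3 = s (x1 - x3) - y1 mod 5 = 2 * (1 - 2) - 4 = 4

2P = (2, 4)


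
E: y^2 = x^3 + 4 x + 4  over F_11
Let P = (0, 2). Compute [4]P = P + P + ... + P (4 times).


k = 4 = 100_2 (binary, LSB first: 001)
Double-and-add from P = (0, 2):
  bit 0 = 0: acc unchanged = O
  bit 1 = 0: acc unchanged = O
  bit 2 = 1: acc = O + (7, 10) = (7, 10)

4P = (7, 10)


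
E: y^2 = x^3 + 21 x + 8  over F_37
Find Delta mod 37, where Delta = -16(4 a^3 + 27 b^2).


4 a^3 + 27 b^2 = 4*21^3 + 27*8^2 = 37044 + 1728 = 38772
Delta = -16 * (38772) = -620352
Delta mod 37 = 27

Delta = 27 (mod 37)


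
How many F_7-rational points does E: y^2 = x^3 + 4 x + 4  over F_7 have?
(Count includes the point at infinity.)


For each x in F_7, count y with y^2 = x^3 + 4 x + 4 mod 7:
  x = 0: RHS = 4, y in [2, 5]  -> 2 point(s)
  x = 1: RHS = 2, y in [3, 4]  -> 2 point(s)
  x = 3: RHS = 1, y in [1, 6]  -> 2 point(s)
  x = 4: RHS = 0, y in [0]  -> 1 point(s)
  x = 5: RHS = 2, y in [3, 4]  -> 2 point(s)
Affine points: 9. Add the point at infinity: total = 10.

#E(F_7) = 10


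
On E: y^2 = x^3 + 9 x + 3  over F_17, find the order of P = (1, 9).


Compute successive multiples of P until we hit O:
  1P = (1, 9)
  2P = (6, 16)
  3P = (14, 0)
  4P = (6, 1)
  5P = (1, 8)
  6P = O

ord(P) = 6


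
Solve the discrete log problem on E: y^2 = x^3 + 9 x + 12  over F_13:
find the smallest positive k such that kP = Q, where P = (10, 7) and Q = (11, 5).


Enumerate multiples of P until we hit Q = (11, 5):
  1P = (10, 7)
  2P = (2, 8)
  3P = (0, 8)
  4P = (6, 3)
  5P = (11, 5)
Match found at i = 5.

k = 5


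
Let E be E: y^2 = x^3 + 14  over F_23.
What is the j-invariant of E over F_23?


Delta = -16(4 a^3 + 27 b^2) mod 23 = 14
-1728 * (4 a)^3 = -1728 * (4*0)^3 mod 23 = 0
j = 0 * 14^(-1) mod 23 = 0

j = 0 (mod 23)


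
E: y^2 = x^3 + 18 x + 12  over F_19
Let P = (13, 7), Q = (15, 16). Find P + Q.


P != Q, so use the chord formula.
s = (y2 - y1) / (x2 - x1) = (9) / (2) mod 19 = 14
x3 = s^2 - x1 - x2 mod 19 = 14^2 - 13 - 15 = 16
y3 = s (x1 - x3) - y1 mod 19 = 14 * (13 - 16) - 7 = 8

P + Q = (16, 8)


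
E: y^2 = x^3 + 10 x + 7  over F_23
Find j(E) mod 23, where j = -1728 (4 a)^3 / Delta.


Delta = -16(4 a^3 + 27 b^2) mod 23 = 1
-1728 * (4 a)^3 = -1728 * (4*10)^3 mod 23 = 4
j = 4 * 1^(-1) mod 23 = 4

j = 4 (mod 23)


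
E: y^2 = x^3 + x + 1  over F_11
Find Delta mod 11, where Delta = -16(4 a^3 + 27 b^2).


4 a^3 + 27 b^2 = 4*1^3 + 27*1^2 = 4 + 27 = 31
Delta = -16 * (31) = -496
Delta mod 11 = 10

Delta = 10 (mod 11)


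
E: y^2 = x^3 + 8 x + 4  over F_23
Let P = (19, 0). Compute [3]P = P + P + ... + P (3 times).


k = 3 = 11_2 (binary, LSB first: 11)
Double-and-add from P = (19, 0):
  bit 0 = 1: acc = O + (19, 0) = (19, 0)
  bit 1 = 1: acc = (19, 0) + O = (19, 0)

3P = (19, 0)


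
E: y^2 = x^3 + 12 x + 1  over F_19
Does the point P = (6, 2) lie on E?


Check whether y^2 = x^3 + 12 x + 1 (mod 19) for (x, y) = (6, 2).
LHS: y^2 = 2^2 mod 19 = 4
RHS: x^3 + 12 x + 1 = 6^3 + 12*6 + 1 mod 19 = 4
LHS = RHS

Yes, on the curve


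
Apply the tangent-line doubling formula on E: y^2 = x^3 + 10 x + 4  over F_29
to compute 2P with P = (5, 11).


Doubling: s = (3 x1^2 + a) / (2 y1)
s = (3*5^2 + 10) / (2*11) mod 29 = 21
x3 = s^2 - 2 x1 mod 29 = 21^2 - 2*5 = 25
y3 = s (x1 - x3) - y1 mod 29 = 21 * (5 - 25) - 11 = 4

2P = (25, 4)


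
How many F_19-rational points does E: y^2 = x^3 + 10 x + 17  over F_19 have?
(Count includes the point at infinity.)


For each x in F_19, count y with y^2 = x^3 + 10 x + 17 mod 19:
  x = 0: RHS = 17, y in [6, 13]  -> 2 point(s)
  x = 1: RHS = 9, y in [3, 16]  -> 2 point(s)
  x = 2: RHS = 7, y in [8, 11]  -> 2 point(s)
  x = 3: RHS = 17, y in [6, 13]  -> 2 point(s)
  x = 4: RHS = 7, y in [8, 11]  -> 2 point(s)
  x = 8: RHS = 1, y in [1, 18]  -> 2 point(s)
  x = 9: RHS = 0, y in [0]  -> 1 point(s)
  x = 13: RHS = 7, y in [8, 11]  -> 2 point(s)
  x = 16: RHS = 17, y in [6, 13]  -> 2 point(s)
  x = 18: RHS = 6, y in [5, 14]  -> 2 point(s)
Affine points: 19. Add the point at infinity: total = 20.

#E(F_19) = 20


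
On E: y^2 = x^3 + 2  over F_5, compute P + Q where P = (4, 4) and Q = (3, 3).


P != Q, so use the chord formula.
s = (y2 - y1) / (x2 - x1) = (4) / (4) mod 5 = 1
x3 = s^2 - x1 - x2 mod 5 = 1^2 - 4 - 3 = 4
y3 = s (x1 - x3) - y1 mod 5 = 1 * (4 - 4) - 4 = 1

P + Q = (4, 1)


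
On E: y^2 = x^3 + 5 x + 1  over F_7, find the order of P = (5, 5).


Compute successive multiples of P until we hit O:
  1P = (5, 5)
  2P = (5, 2)
  3P = O

ord(P) = 3


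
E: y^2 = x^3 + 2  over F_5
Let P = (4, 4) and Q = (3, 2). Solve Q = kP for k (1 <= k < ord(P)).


Enumerate multiples of P until we hit Q = (3, 2):
  1P = (4, 4)
  2P = (3, 2)
Match found at i = 2.

k = 2


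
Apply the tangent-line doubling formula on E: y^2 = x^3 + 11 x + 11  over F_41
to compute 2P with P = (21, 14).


Doubling: s = (3 x1^2 + a) / (2 y1)
s = (3*21^2 + 11) / (2*14) mod 41 = 33
x3 = s^2 - 2 x1 mod 41 = 33^2 - 2*21 = 22
y3 = s (x1 - x3) - y1 mod 41 = 33 * (21 - 22) - 14 = 35

2P = (22, 35)


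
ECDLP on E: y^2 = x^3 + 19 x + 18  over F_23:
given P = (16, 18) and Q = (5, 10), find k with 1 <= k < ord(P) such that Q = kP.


Enumerate multiples of P until we hit Q = (5, 10):
  1P = (16, 18)
  2P = (20, 7)
  3P = (19, 19)
  4P = (6, 16)
  5P = (13, 1)
  6P = (21, 15)
  7P = (2, 15)
  8P = (0, 15)
  9P = (10, 9)
  10P = (5, 10)
Match found at i = 10.

k = 10


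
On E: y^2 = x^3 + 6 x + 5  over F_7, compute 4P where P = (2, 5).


k = 4 = 100_2 (binary, LSB first: 001)
Double-and-add from P = (2, 5):
  bit 0 = 0: acc unchanged = O
  bit 1 = 0: acc unchanged = O
  bit 2 = 1: acc = O + (3, 1) = (3, 1)

4P = (3, 1)


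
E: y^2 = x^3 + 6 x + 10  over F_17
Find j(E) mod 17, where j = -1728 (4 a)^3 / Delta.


Delta = -16(4 a^3 + 27 b^2) mod 17 = 11
-1728 * (4 a)^3 = -1728 * (4*6)^3 mod 17 = 1
j = 1 * 11^(-1) mod 17 = 14

j = 14 (mod 17)


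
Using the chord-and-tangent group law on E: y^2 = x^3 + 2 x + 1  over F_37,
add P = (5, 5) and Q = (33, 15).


P != Q, so use the chord formula.
s = (y2 - y1) / (x2 - x1) = (10) / (28) mod 37 = 3
x3 = s^2 - x1 - x2 mod 37 = 3^2 - 5 - 33 = 8
y3 = s (x1 - x3) - y1 mod 37 = 3 * (5 - 8) - 5 = 23

P + Q = (8, 23)


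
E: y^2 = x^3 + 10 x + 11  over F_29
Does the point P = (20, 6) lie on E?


Check whether y^2 = x^3 + 10 x + 11 (mod 29) for (x, y) = (20, 6).
LHS: y^2 = 6^2 mod 29 = 7
RHS: x^3 + 10 x + 11 = 20^3 + 10*20 + 11 mod 29 = 4
LHS != RHS

No, not on the curve


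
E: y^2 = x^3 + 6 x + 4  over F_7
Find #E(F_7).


For each x in F_7, count y with y^2 = x^3 + 6 x + 4 mod 7:
  x = 0: RHS = 4, y in [2, 5]  -> 2 point(s)
  x = 1: RHS = 4, y in [2, 5]  -> 2 point(s)
  x = 3: RHS = 0, y in [0]  -> 1 point(s)
  x = 4: RHS = 1, y in [1, 6]  -> 2 point(s)
  x = 6: RHS = 4, y in [2, 5]  -> 2 point(s)
Affine points: 9. Add the point at infinity: total = 10.

#E(F_7) = 10


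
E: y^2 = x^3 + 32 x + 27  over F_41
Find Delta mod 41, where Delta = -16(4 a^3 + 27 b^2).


4 a^3 + 27 b^2 = 4*32^3 + 27*27^2 = 131072 + 19683 = 150755
Delta = -16 * (150755) = -2412080
Delta mod 41 = 32

Delta = 32 (mod 41)


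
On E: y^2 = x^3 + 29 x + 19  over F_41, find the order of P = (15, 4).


Compute successive multiples of P until we hit O:
  1P = (15, 4)
  2P = (6, 9)
  3P = (36, 35)
  4P = (21, 34)
  5P = (30, 3)
  6P = (35, 11)
  7P = (23, 26)
  8P = (8, 5)
  ... (continuing to 20P)
  20P = O

ord(P) = 20


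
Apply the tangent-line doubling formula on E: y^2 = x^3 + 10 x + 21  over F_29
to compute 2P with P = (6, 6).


Doubling: s = (3 x1^2 + a) / (2 y1)
s = (3*6^2 + 10) / (2*6) mod 29 = 5
x3 = s^2 - 2 x1 mod 29 = 5^2 - 2*6 = 13
y3 = s (x1 - x3) - y1 mod 29 = 5 * (6 - 13) - 6 = 17

2P = (13, 17)


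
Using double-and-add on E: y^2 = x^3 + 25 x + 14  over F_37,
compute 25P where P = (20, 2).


k = 25 = 11001_2 (binary, LSB first: 10011)
Double-and-add from P = (20, 2):
  bit 0 = 1: acc = O + (20, 2) = (20, 2)
  bit 1 = 0: acc unchanged = (20, 2)
  bit 2 = 0: acc unchanged = (20, 2)
  bit 3 = 1: acc = (20, 2) + (25, 13) = (22, 1)
  bit 4 = 1: acc = (22, 1) + (15, 29) = (16, 12)

25P = (16, 12)
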